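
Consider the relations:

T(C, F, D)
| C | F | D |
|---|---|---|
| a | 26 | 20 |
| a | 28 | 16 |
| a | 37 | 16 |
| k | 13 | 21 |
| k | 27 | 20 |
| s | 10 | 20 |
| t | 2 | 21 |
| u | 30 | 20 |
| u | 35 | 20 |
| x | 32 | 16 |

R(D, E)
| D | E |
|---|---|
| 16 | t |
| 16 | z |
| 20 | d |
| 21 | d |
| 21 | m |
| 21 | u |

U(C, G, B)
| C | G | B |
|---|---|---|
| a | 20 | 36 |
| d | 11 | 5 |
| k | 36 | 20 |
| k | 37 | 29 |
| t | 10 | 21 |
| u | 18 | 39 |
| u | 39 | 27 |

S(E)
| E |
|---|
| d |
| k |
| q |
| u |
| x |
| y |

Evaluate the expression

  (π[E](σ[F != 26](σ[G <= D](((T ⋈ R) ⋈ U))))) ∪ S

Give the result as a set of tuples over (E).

{d, k, m, q, u, x, y}

Natural join on D: {(a, 26, 20, d), (a, 28, 16, t), (a, 28, 16, z), (a, 37, 16, t), (a, 37, 16, z), (k, 13, 21, d), (k, 13, 21, m), (k, 13, 21, u), (k, 27, 20, d), (s, 10, 20, d), (t, 2, 21, d), (t, 2, 21, m), (t, 2, 21, u), (u, 30, 20, d), (u, 35, 20, d), (x, 32, 16, t), (x, 32, 16, z)}
Natural join on C: {(a, 26, 20, d, 20, 36), (a, 28, 16, t, 20, 36), (a, 28, 16, z, 20, 36), (a, 37, 16, t, 20, 36), (a, 37, 16, z, 20, 36), (k, 13, 21, d, 36, 20), (k, 13, 21, d, 37, 29), (k, 13, 21, m, 36, 20), (k, 13, 21, m, 37, 29), (k, 13, 21, u, 36, 20), (k, 13, 21, u, 37, 29), (k, 27, 20, d, 36, 20), (k, 27, 20, d, 37, 29), (t, 2, 21, d, 10, 21), (t, 2, 21, m, 10, 21), (t, 2, 21, u, 10, 21), (u, 30, 20, d, 18, 39), (u, 30, 20, d, 39, 27), (u, 35, 20, d, 18, 39), (u, 35, 20, d, 39, 27)}
Selection G <= D: {(a, 26, 20, d, 20, 36), (t, 2, 21, d, 10, 21), (t, 2, 21, m, 10, 21), (t, 2, 21, u, 10, 21), (u, 30, 20, d, 18, 39), (u, 35, 20, d, 18, 39)}
Selection F != 26: {(t, 2, 21, d, 10, 21), (t, 2, 21, m, 10, 21), (t, 2, 21, u, 10, 21), (u, 30, 20, d, 18, 39), (u, 35, 20, d, 18, 39)}
π_{E} gives {d, m, u} (2 duplicate(s) eliminated).
Union: {d, m, u} with {d, k, q, u, x, y} → {d, k, m, q, u, x, y}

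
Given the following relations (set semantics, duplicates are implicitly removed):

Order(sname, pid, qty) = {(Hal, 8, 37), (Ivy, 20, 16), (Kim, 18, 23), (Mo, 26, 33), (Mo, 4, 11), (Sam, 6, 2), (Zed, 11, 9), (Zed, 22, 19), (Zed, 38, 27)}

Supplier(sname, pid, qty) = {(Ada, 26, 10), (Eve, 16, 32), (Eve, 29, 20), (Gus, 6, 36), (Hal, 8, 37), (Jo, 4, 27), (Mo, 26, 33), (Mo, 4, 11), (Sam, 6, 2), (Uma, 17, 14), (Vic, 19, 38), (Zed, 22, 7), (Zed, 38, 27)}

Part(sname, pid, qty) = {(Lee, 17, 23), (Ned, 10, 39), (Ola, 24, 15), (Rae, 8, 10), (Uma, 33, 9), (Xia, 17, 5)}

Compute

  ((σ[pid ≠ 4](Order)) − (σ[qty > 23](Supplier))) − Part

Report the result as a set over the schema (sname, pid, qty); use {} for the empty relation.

Filtering on pid ≠ 4 leaves {(Hal, 8, 37), (Ivy, 20, 16), (Kim, 18, 23), (Mo, 26, 33), (Sam, 6, 2), (Zed, 11, 9), (Zed, 22, 19), (Zed, 38, 27)}.
Filtering on qty > 23 leaves {(Eve, 16, 32), (Gus, 6, 36), (Hal, 8, 37), (Jo, 4, 27), (Mo, 26, 33), (Vic, 19, 38), (Zed, 38, 27)}.
Taking the difference: {(Ivy, 20, 16), (Kim, 18, 23), (Sam, 6, 2), (Zed, 11, 9), (Zed, 22, 19)}
Taking the difference: {(Ivy, 20, 16), (Kim, 18, 23), (Sam, 6, 2), (Zed, 11, 9), (Zed, 22, 19)}

{(Ivy, 20, 16), (Kim, 18, 23), (Sam, 6, 2), (Zed, 11, 9), (Zed, 22, 19)}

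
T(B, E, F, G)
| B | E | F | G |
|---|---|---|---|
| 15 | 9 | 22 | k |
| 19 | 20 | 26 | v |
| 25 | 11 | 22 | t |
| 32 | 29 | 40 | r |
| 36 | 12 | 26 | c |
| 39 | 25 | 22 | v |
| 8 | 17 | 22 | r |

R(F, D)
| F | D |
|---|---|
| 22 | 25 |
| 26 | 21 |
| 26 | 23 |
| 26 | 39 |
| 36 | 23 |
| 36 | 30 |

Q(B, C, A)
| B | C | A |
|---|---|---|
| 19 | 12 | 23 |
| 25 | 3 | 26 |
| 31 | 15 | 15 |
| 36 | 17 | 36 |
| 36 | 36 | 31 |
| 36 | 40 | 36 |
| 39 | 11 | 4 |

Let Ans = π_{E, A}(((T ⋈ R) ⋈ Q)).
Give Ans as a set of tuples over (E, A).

{(11, 26), (12, 31), (12, 36), (20, 23), (25, 4)}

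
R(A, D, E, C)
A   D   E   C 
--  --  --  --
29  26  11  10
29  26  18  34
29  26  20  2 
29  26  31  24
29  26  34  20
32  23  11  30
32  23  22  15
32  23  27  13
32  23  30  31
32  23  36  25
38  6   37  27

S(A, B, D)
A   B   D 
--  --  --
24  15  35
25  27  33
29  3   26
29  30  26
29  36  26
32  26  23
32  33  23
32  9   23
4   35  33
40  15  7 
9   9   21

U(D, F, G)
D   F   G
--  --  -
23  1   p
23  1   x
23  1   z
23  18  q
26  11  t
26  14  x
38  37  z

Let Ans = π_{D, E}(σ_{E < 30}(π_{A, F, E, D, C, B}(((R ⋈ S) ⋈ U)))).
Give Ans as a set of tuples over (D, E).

{(23, 11), (23, 22), (23, 27), (26, 11), (26, 18), (26, 20)}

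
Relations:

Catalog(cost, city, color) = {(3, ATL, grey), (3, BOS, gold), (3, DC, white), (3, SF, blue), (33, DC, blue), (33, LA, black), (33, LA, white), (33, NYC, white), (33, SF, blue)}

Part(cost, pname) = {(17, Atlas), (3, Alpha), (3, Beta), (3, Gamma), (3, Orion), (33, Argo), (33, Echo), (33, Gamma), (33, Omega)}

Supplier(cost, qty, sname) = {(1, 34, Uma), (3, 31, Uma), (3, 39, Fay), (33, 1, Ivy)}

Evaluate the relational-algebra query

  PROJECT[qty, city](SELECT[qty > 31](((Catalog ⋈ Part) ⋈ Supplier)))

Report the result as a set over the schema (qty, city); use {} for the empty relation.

{(39, ATL), (39, BOS), (39, DC), (39, SF)}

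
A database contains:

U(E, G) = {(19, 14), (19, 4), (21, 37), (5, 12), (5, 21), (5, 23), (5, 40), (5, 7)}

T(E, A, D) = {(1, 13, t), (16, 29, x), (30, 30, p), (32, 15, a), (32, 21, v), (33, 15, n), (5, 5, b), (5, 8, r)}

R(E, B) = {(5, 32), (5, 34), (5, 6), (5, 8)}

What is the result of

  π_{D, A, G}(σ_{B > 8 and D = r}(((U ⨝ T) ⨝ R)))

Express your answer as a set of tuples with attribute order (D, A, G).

Joining U and T on E yields {(5, 12, 5, b), (5, 12, 8, r), (5, 21, 5, b), (5, 21, 8, r), (5, 23, 5, b), (5, 23, 8, r), (5, 40, 5, b), (5, 40, 8, r), (5, 7, 5, b), (5, 7, 8, r)}.
Joining (U ⨝ T) and R on E yields {(5, 12, 5, b, 32), (5, 12, 5, b, 34), (5, 12, 5, b, 6), (5, 12, 5, b, 8), (5, 12, 8, r, 32), (5, 12, 8, r, 34), (5, 12, 8, r, 6), (5, 12, 8, r, 8), (5, 21, 5, b, 32), (5, 21, 5, b, 34), (5, 21, 5, b, 6), (5, 21, 5, b, 8), (5, 21, 8, r, 32), (5, 21, 8, r, 34), (5, 21, 8, r, 6), (5, 21, 8, r, 8), (5, 23, 5, b, 32), (5, 23, 5, b, 34), (5, 23, 5, b, 6), (5, 23, 5, b, 8), (5, 23, 8, r, 32), (5, 23, 8, r, 34), (5, 23, 8, r, 6), (5, 23, 8, r, 8), (5, 40, 5, b, 32), (5, 40, 5, b, 34), (5, 40, 5, b, 6), (5, 40, 5, b, 8), (5, 40, 8, r, 32), (5, 40, 8, r, 34), (5, 40, 8, r, 6), (5, 40, 8, r, 8), (5, 7, 5, b, 32), (5, 7, 5, b, 34), (5, 7, 5, b, 6), (5, 7, 5, b, 8), (5, 7, 8, r, 32), (5, 7, 8, r, 34), (5, 7, 8, r, 6), (5, 7, 8, r, 8)}.
σ[B > 8 and D = r]: keep tuples satisfying B > 8 and D = r → {(5, 12, 8, r, 32), (5, 12, 8, r, 34), (5, 21, 8, r, 32), (5, 21, 8, r, 34), (5, 23, 8, r, 32), (5, 23, 8, r, 34), (5, 40, 8, r, 32), (5, 40, 8, r, 34), (5, 7, 8, r, 32), (5, 7, 8, r, 34)}
π_{D, A, G} gives {(r, 8, 12), (r, 8, 21), (r, 8, 23), (r, 8, 40), (r, 8, 7)} (5 duplicate(s) eliminated).

{(r, 8, 12), (r, 8, 21), (r, 8, 23), (r, 8, 40), (r, 8, 7)}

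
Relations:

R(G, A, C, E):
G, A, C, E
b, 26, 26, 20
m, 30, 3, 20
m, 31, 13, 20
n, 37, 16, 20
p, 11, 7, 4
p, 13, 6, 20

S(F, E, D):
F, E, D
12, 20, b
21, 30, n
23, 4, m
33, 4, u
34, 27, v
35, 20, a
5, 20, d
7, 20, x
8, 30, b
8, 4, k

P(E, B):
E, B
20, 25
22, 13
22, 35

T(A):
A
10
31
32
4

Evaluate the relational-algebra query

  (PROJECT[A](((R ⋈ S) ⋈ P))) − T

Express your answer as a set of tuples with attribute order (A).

Joining R and S on E yields {(b, 26, 26, 20, 12, b), (b, 26, 26, 20, 35, a), (b, 26, 26, 20, 5, d), (b, 26, 26, 20, 7, x), (m, 30, 3, 20, 12, b), (m, 30, 3, 20, 35, a), (m, 30, 3, 20, 5, d), (m, 30, 3, 20, 7, x), (m, 31, 13, 20, 12, b), (m, 31, 13, 20, 35, a), (m, 31, 13, 20, 5, d), (m, 31, 13, 20, 7, x), (n, 37, 16, 20, 12, b), (n, 37, 16, 20, 35, a), (n, 37, 16, 20, 5, d), (n, 37, 16, 20, 7, x), (p, 11, 7, 4, 23, m), (p, 11, 7, 4, 33, u), (p, 11, 7, 4, 8, k), (p, 13, 6, 20, 12, b), (p, 13, 6, 20, 35, a), (p, 13, 6, 20, 5, d), (p, 13, 6, 20, 7, x)}.
Joining (R ⋈ S) and P on E yields {(b, 26, 26, 20, 12, b, 25), (b, 26, 26, 20, 35, a, 25), (b, 26, 26, 20, 5, d, 25), (b, 26, 26, 20, 7, x, 25), (m, 30, 3, 20, 12, b, 25), (m, 30, 3, 20, 35, a, 25), (m, 30, 3, 20, 5, d, 25), (m, 30, 3, 20, 7, x, 25), (m, 31, 13, 20, 12, b, 25), (m, 31, 13, 20, 35, a, 25), (m, 31, 13, 20, 5, d, 25), (m, 31, 13, 20, 7, x, 25), (n, 37, 16, 20, 12, b, 25), (n, 37, 16, 20, 35, a, 25), (n, 37, 16, 20, 5, d, 25), (n, 37, 16, 20, 7, x, 25), (p, 13, 6, 20, 12, b, 25), (p, 13, 6, 20, 35, a, 25), (p, 13, 6, 20, 5, d, 25), (p, 13, 6, 20, 7, x, 25)}.
Keep only column(s) A (15 duplicate(s) eliminated): {13, 26, 30, 31, 37}
Taking the difference: {13, 26, 30, 37}

{13, 26, 30, 37}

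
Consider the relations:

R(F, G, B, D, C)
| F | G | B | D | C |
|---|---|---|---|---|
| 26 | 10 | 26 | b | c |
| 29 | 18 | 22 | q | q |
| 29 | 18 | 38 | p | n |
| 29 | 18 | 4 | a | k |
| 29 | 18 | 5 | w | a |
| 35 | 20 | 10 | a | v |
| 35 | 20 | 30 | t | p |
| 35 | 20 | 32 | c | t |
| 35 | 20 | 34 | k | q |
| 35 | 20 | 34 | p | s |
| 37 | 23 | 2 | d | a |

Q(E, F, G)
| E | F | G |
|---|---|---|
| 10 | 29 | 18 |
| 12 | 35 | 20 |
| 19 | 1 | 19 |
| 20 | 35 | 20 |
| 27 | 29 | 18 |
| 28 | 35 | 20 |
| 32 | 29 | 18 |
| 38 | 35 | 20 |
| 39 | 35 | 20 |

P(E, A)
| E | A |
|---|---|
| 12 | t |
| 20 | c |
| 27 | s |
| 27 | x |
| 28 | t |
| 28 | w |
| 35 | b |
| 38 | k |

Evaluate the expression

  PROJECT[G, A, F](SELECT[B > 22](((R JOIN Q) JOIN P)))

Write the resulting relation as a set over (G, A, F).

R ⋈ Q (natural join on F, G): {(29, 18, 22, q, q, 10), (29, 18, 22, q, q, 27), (29, 18, 22, q, q, 32), (29, 18, 38, p, n, 10), (29, 18, 38, p, n, 27), (29, 18, 38, p, n, 32), (29, 18, 4, a, k, 10), (29, 18, 4, a, k, 27), (29, 18, 4, a, k, 32), (29, 18, 5, w, a, 10), (29, 18, 5, w, a, 27), (29, 18, 5, w, a, 32), (35, 20, 10, a, v, 12), (35, 20, 10, a, v, 20), (35, 20, 10, a, v, 28), (35, 20, 10, a, v, 38), (35, 20, 10, a, v, 39), (35, 20, 30, t, p, 12), (35, 20, 30, t, p, 20), (35, 20, 30, t, p, 28), (35, 20, 30, t, p, 38), (35, 20, 30, t, p, 39), (35, 20, 32, c, t, 12), (35, 20, 32, c, t, 20), (35, 20, 32, c, t, 28), (35, 20, 32, c, t, 38), (35, 20, 32, c, t, 39), (35, 20, 34, k, q, 12), (35, 20, 34, k, q, 20), (35, 20, 34, k, q, 28), (35, 20, 34, k, q, 38), (35, 20, 34, k, q, 39), (35, 20, 34, p, s, 12), (35, 20, 34, p, s, 20), (35, 20, 34, p, s, 28), (35, 20, 34, p, s, 38), (35, 20, 34, p, s, 39)}
(R JOIN Q) ⋈ P (natural join on E): {(29, 18, 22, q, q, 27, s), (29, 18, 22, q, q, 27, x), (29, 18, 38, p, n, 27, s), (29, 18, 38, p, n, 27, x), (29, 18, 4, a, k, 27, s), (29, 18, 4, a, k, 27, x), (29, 18, 5, w, a, 27, s), (29, 18, 5, w, a, 27, x), (35, 20, 10, a, v, 12, t), (35, 20, 10, a, v, 20, c), (35, 20, 10, a, v, 28, t), (35, 20, 10, a, v, 28, w), (35, 20, 10, a, v, 38, k), (35, 20, 30, t, p, 12, t), (35, 20, 30, t, p, 20, c), (35, 20, 30, t, p, 28, t), (35, 20, 30, t, p, 28, w), (35, 20, 30, t, p, 38, k), (35, 20, 32, c, t, 12, t), (35, 20, 32, c, t, 20, c), (35, 20, 32, c, t, 28, t), (35, 20, 32, c, t, 28, w), (35, 20, 32, c, t, 38, k), (35, 20, 34, k, q, 12, t), (35, 20, 34, k, q, 20, c), (35, 20, 34, k, q, 28, t), (35, 20, 34, k, q, 28, w), (35, 20, 34, k, q, 38, k), (35, 20, 34, p, s, 12, t), (35, 20, 34, p, s, 20, c), (35, 20, 34, p, s, 28, t), (35, 20, 34, p, s, 28, w), (35, 20, 34, p, s, 38, k)}
Filtering on B > 22 leaves {(29, 18, 38, p, n, 27, s), (29, 18, 38, p, n, 27, x), (35, 20, 30, t, p, 12, t), (35, 20, 30, t, p, 20, c), (35, 20, 30, t, p, 28, t), (35, 20, 30, t, p, 28, w), (35, 20, 30, t, p, 38, k), (35, 20, 32, c, t, 12, t), (35, 20, 32, c, t, 20, c), (35, 20, 32, c, t, 28, t), (35, 20, 32, c, t, 28, w), (35, 20, 32, c, t, 38, k), (35, 20, 34, k, q, 12, t), (35, 20, 34, k, q, 20, c), (35, 20, 34, k, q, 28, t), (35, 20, 34, k, q, 28, w), (35, 20, 34, k, q, 38, k), (35, 20, 34, p, s, 12, t), (35, 20, 34, p, s, 20, c), (35, 20, 34, p, s, 28, t), (35, 20, 34, p, s, 28, w), (35, 20, 34, p, s, 38, k)}.
π[G, A, F]: project onto (G, A, F) (16 duplicate(s) eliminated) → {(18, s, 29), (18, x, 29), (20, c, 35), (20, k, 35), (20, t, 35), (20, w, 35)}

{(18, s, 29), (18, x, 29), (20, c, 35), (20, k, 35), (20, t, 35), (20, w, 35)}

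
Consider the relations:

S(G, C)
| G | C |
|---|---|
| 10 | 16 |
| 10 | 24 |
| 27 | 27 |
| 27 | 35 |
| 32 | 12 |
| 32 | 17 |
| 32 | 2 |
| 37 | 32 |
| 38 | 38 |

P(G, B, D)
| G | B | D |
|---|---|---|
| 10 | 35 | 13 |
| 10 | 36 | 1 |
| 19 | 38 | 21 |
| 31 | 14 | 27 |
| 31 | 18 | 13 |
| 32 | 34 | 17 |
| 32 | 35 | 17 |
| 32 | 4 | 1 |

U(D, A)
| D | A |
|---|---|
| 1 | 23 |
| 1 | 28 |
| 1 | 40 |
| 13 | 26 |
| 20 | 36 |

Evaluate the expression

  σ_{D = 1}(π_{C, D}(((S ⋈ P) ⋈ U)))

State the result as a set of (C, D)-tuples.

Natural join on G: {(10, 16, 35, 13), (10, 16, 36, 1), (10, 24, 35, 13), (10, 24, 36, 1), (32, 12, 34, 17), (32, 12, 35, 17), (32, 12, 4, 1), (32, 17, 34, 17), (32, 17, 35, 17), (32, 17, 4, 1), (32, 2, 34, 17), (32, 2, 35, 17), (32, 2, 4, 1)}
Natural join on D: {(10, 16, 35, 13, 26), (10, 16, 36, 1, 23), (10, 16, 36, 1, 28), (10, 16, 36, 1, 40), (10, 24, 35, 13, 26), (10, 24, 36, 1, 23), (10, 24, 36, 1, 28), (10, 24, 36, 1, 40), (32, 12, 4, 1, 23), (32, 12, 4, 1, 28), (32, 12, 4, 1, 40), (32, 17, 4, 1, 23), (32, 17, 4, 1, 28), (32, 17, 4, 1, 40), (32, 2, 4, 1, 23), (32, 2, 4, 1, 28), (32, 2, 4, 1, 40)}
Projecting to C, D (10 duplicate(s) eliminated): {(12, 1), (16, 1), (16, 13), (17, 1), (2, 1), (24, 1), (24, 13)}
Selection D = 1: {(12, 1), (16, 1), (17, 1), (2, 1), (24, 1)}

{(12, 1), (16, 1), (17, 1), (2, 1), (24, 1)}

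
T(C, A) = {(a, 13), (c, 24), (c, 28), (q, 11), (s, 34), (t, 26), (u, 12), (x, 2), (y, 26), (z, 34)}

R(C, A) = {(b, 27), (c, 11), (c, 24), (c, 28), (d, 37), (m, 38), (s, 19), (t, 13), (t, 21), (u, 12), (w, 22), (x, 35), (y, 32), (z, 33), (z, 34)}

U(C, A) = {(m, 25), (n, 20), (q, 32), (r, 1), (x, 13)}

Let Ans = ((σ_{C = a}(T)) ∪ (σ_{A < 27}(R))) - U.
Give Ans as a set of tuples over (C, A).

{(a, 13), (c, 11), (c, 24), (s, 19), (t, 13), (t, 21), (u, 12), (w, 22)}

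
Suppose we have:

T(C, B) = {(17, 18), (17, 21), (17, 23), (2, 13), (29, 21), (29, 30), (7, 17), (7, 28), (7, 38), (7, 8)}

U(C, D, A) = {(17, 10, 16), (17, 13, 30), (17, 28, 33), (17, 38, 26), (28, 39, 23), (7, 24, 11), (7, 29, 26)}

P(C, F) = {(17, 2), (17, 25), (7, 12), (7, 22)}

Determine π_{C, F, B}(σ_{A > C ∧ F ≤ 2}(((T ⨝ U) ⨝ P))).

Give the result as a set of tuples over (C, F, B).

{(17, 2, 18), (17, 2, 21), (17, 2, 23)}

T ⋈ U (natural join on C): {(17, 18, 10, 16), (17, 18, 13, 30), (17, 18, 28, 33), (17, 18, 38, 26), (17, 21, 10, 16), (17, 21, 13, 30), (17, 21, 28, 33), (17, 21, 38, 26), (17, 23, 10, 16), (17, 23, 13, 30), (17, 23, 28, 33), (17, 23, 38, 26), (7, 17, 24, 11), (7, 17, 29, 26), (7, 28, 24, 11), (7, 28, 29, 26), (7, 38, 24, 11), (7, 38, 29, 26), (7, 8, 24, 11), (7, 8, 29, 26)}
(T ⨝ U) ⋈ P (natural join on C): {(17, 18, 10, 16, 2), (17, 18, 10, 16, 25), (17, 18, 13, 30, 2), (17, 18, 13, 30, 25), (17, 18, 28, 33, 2), (17, 18, 28, 33, 25), (17, 18, 38, 26, 2), (17, 18, 38, 26, 25), (17, 21, 10, 16, 2), (17, 21, 10, 16, 25), (17, 21, 13, 30, 2), (17, 21, 13, 30, 25), (17, 21, 28, 33, 2), (17, 21, 28, 33, 25), (17, 21, 38, 26, 2), (17, 21, 38, 26, 25), (17, 23, 10, 16, 2), (17, 23, 10, 16, 25), (17, 23, 13, 30, 2), (17, 23, 13, 30, 25), (17, 23, 28, 33, 2), (17, 23, 28, 33, 25), (17, 23, 38, 26, 2), (17, 23, 38, 26, 25), (7, 17, 24, 11, 12), (7, 17, 24, 11, 22), (7, 17, 29, 26, 12), (7, 17, 29, 26, 22), (7, 28, 24, 11, 12), (7, 28, 24, 11, 22), (7, 28, 29, 26, 12), (7, 28, 29, 26, 22), (7, 38, 24, 11, 12), (7, 38, 24, 11, 22), (7, 38, 29, 26, 12), (7, 38, 29, 26, 22), (7, 8, 24, 11, 12), (7, 8, 24, 11, 22), (7, 8, 29, 26, 12), (7, 8, 29, 26, 22)}
Apply σ_{A > C ∧ F ≤ 2}; surviving tuples: {(17, 18, 13, 30, 2), (17, 18, 28, 33, 2), (17, 18, 38, 26, 2), (17, 21, 13, 30, 2), (17, 21, 28, 33, 2), (17, 21, 38, 26, 2), (17, 23, 13, 30, 2), (17, 23, 28, 33, 2), (17, 23, 38, 26, 2)}
Keep only column(s) C, F, B (6 duplicate(s) eliminated): {(17, 2, 18), (17, 2, 21), (17, 2, 23)}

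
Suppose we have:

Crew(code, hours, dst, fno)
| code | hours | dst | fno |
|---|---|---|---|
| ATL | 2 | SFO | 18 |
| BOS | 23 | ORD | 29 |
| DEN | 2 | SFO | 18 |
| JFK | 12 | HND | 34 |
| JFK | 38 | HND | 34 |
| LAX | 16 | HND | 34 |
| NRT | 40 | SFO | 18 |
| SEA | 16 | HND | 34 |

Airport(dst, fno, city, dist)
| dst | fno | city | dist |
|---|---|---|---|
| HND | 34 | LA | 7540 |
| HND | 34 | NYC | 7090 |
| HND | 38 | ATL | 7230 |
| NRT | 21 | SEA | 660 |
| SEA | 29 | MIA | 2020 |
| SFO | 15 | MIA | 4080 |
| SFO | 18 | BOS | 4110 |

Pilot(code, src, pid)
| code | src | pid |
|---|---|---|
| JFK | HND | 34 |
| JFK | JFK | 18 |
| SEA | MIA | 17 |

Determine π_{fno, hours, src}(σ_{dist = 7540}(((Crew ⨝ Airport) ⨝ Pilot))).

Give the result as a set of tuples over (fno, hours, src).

{(34, 12, HND), (34, 12, JFK), (34, 16, MIA), (34, 38, HND), (34, 38, JFK)}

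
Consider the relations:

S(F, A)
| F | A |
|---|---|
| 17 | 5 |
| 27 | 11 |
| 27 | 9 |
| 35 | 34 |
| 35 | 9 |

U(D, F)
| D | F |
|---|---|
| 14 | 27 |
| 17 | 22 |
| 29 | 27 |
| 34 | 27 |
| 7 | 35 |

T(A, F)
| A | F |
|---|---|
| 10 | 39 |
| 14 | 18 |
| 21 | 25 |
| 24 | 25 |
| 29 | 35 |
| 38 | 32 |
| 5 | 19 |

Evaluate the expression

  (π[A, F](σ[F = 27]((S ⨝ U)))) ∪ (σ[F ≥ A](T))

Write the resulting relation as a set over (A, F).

{(10, 39), (11, 27), (14, 18), (21, 25), (24, 25), (29, 35), (5, 19), (9, 27)}

Joining S and U on F yields {(27, 11, 14), (27, 11, 29), (27, 11, 34), (27, 9, 14), (27, 9, 29), (27, 9, 34), (35, 34, 7), (35, 9, 7)}.
σ[F = 27]: keep tuples satisfying F = 27 → {(27, 11, 14), (27, 11, 29), (27, 11, 34), (27, 9, 14), (27, 9, 29), (27, 9, 34)}
Projecting to A, F (4 duplicate(s) eliminated): {(11, 27), (9, 27)}
σ[F ≥ A]: keep tuples satisfying F ≥ A → {(10, 39), (14, 18), (21, 25), (24, 25), (29, 35), (5, 19)}
Union: {(11, 27), (9, 27)} with {(10, 39), (14, 18), (21, 25), (24, 25), (29, 35), (5, 19)} → {(10, 39), (11, 27), (14, 18), (21, 25), (24, 25), (29, 35), (5, 19), (9, 27)}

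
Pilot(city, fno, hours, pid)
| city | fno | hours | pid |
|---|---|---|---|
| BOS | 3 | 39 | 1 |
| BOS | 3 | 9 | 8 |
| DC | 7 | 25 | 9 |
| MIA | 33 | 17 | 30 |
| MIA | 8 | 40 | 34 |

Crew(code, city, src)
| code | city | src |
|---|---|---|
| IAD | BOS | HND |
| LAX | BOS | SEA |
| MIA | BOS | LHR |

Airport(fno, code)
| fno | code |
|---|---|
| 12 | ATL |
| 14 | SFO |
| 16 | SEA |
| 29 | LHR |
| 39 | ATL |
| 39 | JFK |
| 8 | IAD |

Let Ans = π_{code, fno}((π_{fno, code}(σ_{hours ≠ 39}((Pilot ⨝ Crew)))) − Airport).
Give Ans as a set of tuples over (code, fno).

{(IAD, 3), (LAX, 3), (MIA, 3)}

Natural join on city: {(BOS, 3, 39, 1, IAD, HND), (BOS, 3, 39, 1, LAX, SEA), (BOS, 3, 39, 1, MIA, LHR), (BOS, 3, 9, 8, IAD, HND), (BOS, 3, 9, 8, LAX, SEA), (BOS, 3, 9, 8, MIA, LHR)}
σ[hours ≠ 39]: keep tuples satisfying hours ≠ 39 → {(BOS, 3, 9, 8, IAD, HND), (BOS, 3, 9, 8, LAX, SEA), (BOS, 3, 9, 8, MIA, LHR)}
π_{fno, code} gives {(3, IAD), (3, LAX), (3, MIA)}.
Difference: {(3, IAD), (3, LAX), (3, MIA)} with {(12, ATL), (14, SFO), (16, SEA), (29, LHR), (39, ATL), (39, JFK), (8, IAD)} → {(3, IAD), (3, LAX), (3, MIA)}
π_{code, fno} gives {(IAD, 3), (LAX, 3), (MIA, 3)}.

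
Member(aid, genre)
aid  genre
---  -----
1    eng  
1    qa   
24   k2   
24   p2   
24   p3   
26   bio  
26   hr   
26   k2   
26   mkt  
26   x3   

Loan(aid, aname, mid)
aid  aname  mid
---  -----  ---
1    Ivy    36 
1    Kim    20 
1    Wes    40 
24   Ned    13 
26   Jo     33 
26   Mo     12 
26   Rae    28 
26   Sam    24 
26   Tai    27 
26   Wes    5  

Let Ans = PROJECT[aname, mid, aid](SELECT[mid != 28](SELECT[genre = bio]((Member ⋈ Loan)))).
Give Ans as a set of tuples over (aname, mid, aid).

Member ⋈ Loan (natural join on aid): {(1, eng, Ivy, 36), (1, eng, Kim, 20), (1, eng, Wes, 40), (1, qa, Ivy, 36), (1, qa, Kim, 20), (1, qa, Wes, 40), (24, k2, Ned, 13), (24, p2, Ned, 13), (24, p3, Ned, 13), (26, bio, Jo, 33), (26, bio, Mo, 12), (26, bio, Rae, 28), (26, bio, Sam, 24), (26, bio, Tai, 27), (26, bio, Wes, 5), (26, hr, Jo, 33), (26, hr, Mo, 12), (26, hr, Rae, 28), (26, hr, Sam, 24), (26, hr, Tai, 27), (26, hr, Wes, 5), (26, k2, Jo, 33), (26, k2, Mo, 12), (26, k2, Rae, 28), (26, k2, Sam, 24), (26, k2, Tai, 27), (26, k2, Wes, 5), (26, mkt, Jo, 33), (26, mkt, Mo, 12), (26, mkt, Rae, 28), (26, mkt, Sam, 24), (26, mkt, Tai, 27), (26, mkt, Wes, 5), (26, x3, Jo, 33), (26, x3, Mo, 12), (26, x3, Rae, 28), (26, x3, Sam, 24), (26, x3, Tai, 27), (26, x3, Wes, 5)}
σ[genre = bio]: keep tuples satisfying genre = bio → {(26, bio, Jo, 33), (26, bio, Mo, 12), (26, bio, Rae, 28), (26, bio, Sam, 24), (26, bio, Tai, 27), (26, bio, Wes, 5)}
σ[mid != 28]: keep tuples satisfying mid != 28 → {(26, bio, Jo, 33), (26, bio, Mo, 12), (26, bio, Sam, 24), (26, bio, Tai, 27), (26, bio, Wes, 5)}
Projecting to aname, mid, aid: {(Jo, 33, 26), (Mo, 12, 26), (Sam, 24, 26), (Tai, 27, 26), (Wes, 5, 26)}

{(Jo, 33, 26), (Mo, 12, 26), (Sam, 24, 26), (Tai, 27, 26), (Wes, 5, 26)}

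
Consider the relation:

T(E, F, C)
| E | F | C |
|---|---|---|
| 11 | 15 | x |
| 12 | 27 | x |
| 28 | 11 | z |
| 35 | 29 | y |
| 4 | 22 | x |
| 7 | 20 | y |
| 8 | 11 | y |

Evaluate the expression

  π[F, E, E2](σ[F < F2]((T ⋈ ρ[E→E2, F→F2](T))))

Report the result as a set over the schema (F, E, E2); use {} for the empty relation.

ρ[E→E2, F→F2]: schema becomes (E2, F2, C); tuples unchanged.
Joining T and ρ[E→E2, F→F2](T) on C yields {(11, 15, x, 11, 15), (11, 15, x, 12, 27), (11, 15, x, 4, 22), (12, 27, x, 11, 15), (12, 27, x, 12, 27), (12, 27, x, 4, 22), (28, 11, z, 28, 11), (35, 29, y, 35, 29), (35, 29, y, 7, 20), (35, 29, y, 8, 11), (4, 22, x, 11, 15), (4, 22, x, 12, 27), (4, 22, x, 4, 22), (7, 20, y, 35, 29), (7, 20, y, 7, 20), (7, 20, y, 8, 11), (8, 11, y, 35, 29), (8, 11, y, 7, 20), (8, 11, y, 8, 11)}.
Apply σ_{F < F2}; surviving tuples: {(11, 15, x, 12, 27), (11, 15, x, 4, 22), (4, 22, x, 12, 27), (7, 20, y, 35, 29), (8, 11, y, 35, 29), (8, 11, y, 7, 20)}
Keep only column(s) F, E, E2: {(11, 8, 35), (11, 8, 7), (15, 11, 12), (15, 11, 4), (20, 7, 35), (22, 4, 12)}

{(11, 8, 35), (11, 8, 7), (15, 11, 12), (15, 11, 4), (20, 7, 35), (22, 4, 12)}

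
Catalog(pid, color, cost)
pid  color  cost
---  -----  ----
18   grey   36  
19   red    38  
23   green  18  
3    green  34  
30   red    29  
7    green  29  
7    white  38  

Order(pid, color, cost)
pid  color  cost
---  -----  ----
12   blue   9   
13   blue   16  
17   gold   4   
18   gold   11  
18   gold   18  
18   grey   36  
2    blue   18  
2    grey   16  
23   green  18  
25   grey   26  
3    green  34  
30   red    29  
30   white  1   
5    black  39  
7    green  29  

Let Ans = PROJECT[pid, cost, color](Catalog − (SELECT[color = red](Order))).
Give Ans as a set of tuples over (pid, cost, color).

{(18, 36, grey), (19, 38, red), (23, 18, green), (3, 34, green), (7, 29, green), (7, 38, white)}

Filtering on color = red leaves {(30, red, 29)}.
Set difference of the two operands is {(18, grey, 36), (19, red, 38), (23, green, 18), (3, green, 34), (7, green, 29), (7, white, 38)}.
π[pid, cost, color]: project onto (pid, cost, color) → {(18, 36, grey), (19, 38, red), (23, 18, green), (3, 34, green), (7, 29, green), (7, 38, white)}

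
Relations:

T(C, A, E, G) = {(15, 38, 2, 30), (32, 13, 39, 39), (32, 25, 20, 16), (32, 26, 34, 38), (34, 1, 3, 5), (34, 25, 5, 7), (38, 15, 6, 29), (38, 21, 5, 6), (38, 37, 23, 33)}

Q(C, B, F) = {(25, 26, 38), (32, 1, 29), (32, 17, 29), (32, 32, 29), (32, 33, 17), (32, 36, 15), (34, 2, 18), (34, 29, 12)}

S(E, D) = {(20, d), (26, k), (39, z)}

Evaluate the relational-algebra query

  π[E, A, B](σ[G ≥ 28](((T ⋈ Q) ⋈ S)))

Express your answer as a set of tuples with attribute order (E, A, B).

Joining T and Q on C yields {(32, 13, 39, 39, 1, 29), (32, 13, 39, 39, 17, 29), (32, 13, 39, 39, 32, 29), (32, 13, 39, 39, 33, 17), (32, 13, 39, 39, 36, 15), (32, 25, 20, 16, 1, 29), (32, 25, 20, 16, 17, 29), (32, 25, 20, 16, 32, 29), (32, 25, 20, 16, 33, 17), (32, 25, 20, 16, 36, 15), (32, 26, 34, 38, 1, 29), (32, 26, 34, 38, 17, 29), (32, 26, 34, 38, 32, 29), (32, 26, 34, 38, 33, 17), (32, 26, 34, 38, 36, 15), (34, 1, 3, 5, 2, 18), (34, 1, 3, 5, 29, 12), (34, 25, 5, 7, 2, 18), (34, 25, 5, 7, 29, 12)}.
Joining (T ⋈ Q) and S on E yields {(32, 13, 39, 39, 1, 29, z), (32, 13, 39, 39, 17, 29, z), (32, 13, 39, 39, 32, 29, z), (32, 13, 39, 39, 33, 17, z), (32, 13, 39, 39, 36, 15, z), (32, 25, 20, 16, 1, 29, d), (32, 25, 20, 16, 17, 29, d), (32, 25, 20, 16, 32, 29, d), (32, 25, 20, 16, 33, 17, d), (32, 25, 20, 16, 36, 15, d)}.
Filtering on G ≥ 28 leaves {(32, 13, 39, 39, 1, 29, z), (32, 13, 39, 39, 17, 29, z), (32, 13, 39, 39, 32, 29, z), (32, 13, 39, 39, 33, 17, z), (32, 13, 39, 39, 36, 15, z)}.
Keep only column(s) E, A, B: {(39, 13, 1), (39, 13, 17), (39, 13, 32), (39, 13, 33), (39, 13, 36)}

{(39, 13, 1), (39, 13, 17), (39, 13, 32), (39, 13, 33), (39, 13, 36)}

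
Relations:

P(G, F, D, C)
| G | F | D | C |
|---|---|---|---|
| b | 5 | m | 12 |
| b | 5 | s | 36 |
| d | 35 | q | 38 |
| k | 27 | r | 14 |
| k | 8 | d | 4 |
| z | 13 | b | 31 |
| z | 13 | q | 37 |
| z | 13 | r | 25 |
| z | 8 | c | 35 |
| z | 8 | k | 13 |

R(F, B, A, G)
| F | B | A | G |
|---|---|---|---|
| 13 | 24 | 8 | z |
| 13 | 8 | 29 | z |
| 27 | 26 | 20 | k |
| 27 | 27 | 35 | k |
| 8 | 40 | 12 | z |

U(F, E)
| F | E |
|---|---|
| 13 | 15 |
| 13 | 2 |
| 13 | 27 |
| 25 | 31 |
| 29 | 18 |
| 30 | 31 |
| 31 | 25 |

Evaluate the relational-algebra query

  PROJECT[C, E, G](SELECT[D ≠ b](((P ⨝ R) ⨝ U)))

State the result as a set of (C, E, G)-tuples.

Natural join on G, F: {(k, 27, r, 14, 26, 20), (k, 27, r, 14, 27, 35), (z, 13, b, 31, 24, 8), (z, 13, b, 31, 8, 29), (z, 13, q, 37, 24, 8), (z, 13, q, 37, 8, 29), (z, 13, r, 25, 24, 8), (z, 13, r, 25, 8, 29), (z, 8, c, 35, 40, 12), (z, 8, k, 13, 40, 12)}
Natural join on F: {(z, 13, b, 31, 24, 8, 15), (z, 13, b, 31, 24, 8, 2), (z, 13, b, 31, 24, 8, 27), (z, 13, b, 31, 8, 29, 15), (z, 13, b, 31, 8, 29, 2), (z, 13, b, 31, 8, 29, 27), (z, 13, q, 37, 24, 8, 15), (z, 13, q, 37, 24, 8, 2), (z, 13, q, 37, 24, 8, 27), (z, 13, q, 37, 8, 29, 15), (z, 13, q, 37, 8, 29, 2), (z, 13, q, 37, 8, 29, 27), (z, 13, r, 25, 24, 8, 15), (z, 13, r, 25, 24, 8, 2), (z, 13, r, 25, 24, 8, 27), (z, 13, r, 25, 8, 29, 15), (z, 13, r, 25, 8, 29, 2), (z, 13, r, 25, 8, 29, 27)}
Filtering on D ≠ b leaves {(z, 13, q, 37, 24, 8, 15), (z, 13, q, 37, 24, 8, 2), (z, 13, q, 37, 24, 8, 27), (z, 13, q, 37, 8, 29, 15), (z, 13, q, 37, 8, 29, 2), (z, 13, q, 37, 8, 29, 27), (z, 13, r, 25, 24, 8, 15), (z, 13, r, 25, 24, 8, 2), (z, 13, r, 25, 24, 8, 27), (z, 13, r, 25, 8, 29, 15), (z, 13, r, 25, 8, 29, 2), (z, 13, r, 25, 8, 29, 27)}.
π[C, E, G]: project onto (C, E, G) (6 duplicate(s) eliminated) → {(25, 15, z), (25, 2, z), (25, 27, z), (37, 15, z), (37, 2, z), (37, 27, z)}

{(25, 15, z), (25, 2, z), (25, 27, z), (37, 15, z), (37, 2, z), (37, 27, z)}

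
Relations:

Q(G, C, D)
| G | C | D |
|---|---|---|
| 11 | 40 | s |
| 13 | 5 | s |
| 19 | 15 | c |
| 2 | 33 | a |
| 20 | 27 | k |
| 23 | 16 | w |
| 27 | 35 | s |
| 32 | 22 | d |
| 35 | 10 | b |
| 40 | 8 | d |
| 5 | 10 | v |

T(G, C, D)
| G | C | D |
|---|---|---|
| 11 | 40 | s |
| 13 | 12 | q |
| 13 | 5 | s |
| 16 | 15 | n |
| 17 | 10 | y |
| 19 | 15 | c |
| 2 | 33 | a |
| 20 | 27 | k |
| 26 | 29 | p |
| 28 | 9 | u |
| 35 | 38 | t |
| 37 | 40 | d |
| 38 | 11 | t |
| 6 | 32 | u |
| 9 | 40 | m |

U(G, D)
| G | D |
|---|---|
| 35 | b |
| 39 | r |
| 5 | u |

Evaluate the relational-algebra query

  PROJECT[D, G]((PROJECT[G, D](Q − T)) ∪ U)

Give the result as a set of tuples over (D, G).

{(b, 35), (d, 32), (d, 40), (r, 39), (s, 27), (u, 5), (v, 5), (w, 23)}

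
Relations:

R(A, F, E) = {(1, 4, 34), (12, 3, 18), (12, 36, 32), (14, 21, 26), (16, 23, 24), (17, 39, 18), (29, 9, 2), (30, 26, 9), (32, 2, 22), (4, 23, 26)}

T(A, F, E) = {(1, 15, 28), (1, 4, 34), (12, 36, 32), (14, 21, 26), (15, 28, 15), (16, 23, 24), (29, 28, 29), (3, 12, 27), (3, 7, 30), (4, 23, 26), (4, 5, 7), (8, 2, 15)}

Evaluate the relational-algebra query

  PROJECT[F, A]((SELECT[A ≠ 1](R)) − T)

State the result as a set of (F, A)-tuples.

Filtering on A ≠ 1 leaves {(12, 3, 18), (12, 36, 32), (14, 21, 26), (16, 23, 24), (17, 39, 18), (29, 9, 2), (30, 26, 9), (32, 2, 22), (4, 23, 26)}.
Set difference of the two operands is {(12, 3, 18), (17, 39, 18), (29, 9, 2), (30, 26, 9), (32, 2, 22)}.
Projecting to F, A: {(2, 32), (26, 30), (3, 12), (39, 17), (9, 29)}

{(2, 32), (26, 30), (3, 12), (39, 17), (9, 29)}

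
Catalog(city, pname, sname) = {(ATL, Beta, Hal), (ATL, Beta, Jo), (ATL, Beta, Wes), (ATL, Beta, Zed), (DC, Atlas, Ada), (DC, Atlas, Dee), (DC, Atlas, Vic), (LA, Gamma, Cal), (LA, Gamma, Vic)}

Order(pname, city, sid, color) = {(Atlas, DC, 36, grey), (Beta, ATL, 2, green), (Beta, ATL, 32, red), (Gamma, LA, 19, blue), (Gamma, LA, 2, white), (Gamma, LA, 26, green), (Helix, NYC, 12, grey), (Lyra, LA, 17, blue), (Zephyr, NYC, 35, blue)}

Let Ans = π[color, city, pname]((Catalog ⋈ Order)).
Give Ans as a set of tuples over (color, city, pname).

Catalog ⋈ Order (natural join on city, pname): {(ATL, Beta, Hal, 2, green), (ATL, Beta, Hal, 32, red), (ATL, Beta, Jo, 2, green), (ATL, Beta, Jo, 32, red), (ATL, Beta, Wes, 2, green), (ATL, Beta, Wes, 32, red), (ATL, Beta, Zed, 2, green), (ATL, Beta, Zed, 32, red), (DC, Atlas, Ada, 36, grey), (DC, Atlas, Dee, 36, grey), (DC, Atlas, Vic, 36, grey), (LA, Gamma, Cal, 19, blue), (LA, Gamma, Cal, 2, white), (LA, Gamma, Cal, 26, green), (LA, Gamma, Vic, 19, blue), (LA, Gamma, Vic, 2, white), (LA, Gamma, Vic, 26, green)}
Projecting to color, city, pname (11 duplicate(s) eliminated): {(blue, LA, Gamma), (green, ATL, Beta), (green, LA, Gamma), (grey, DC, Atlas), (red, ATL, Beta), (white, LA, Gamma)}

{(blue, LA, Gamma), (green, ATL, Beta), (green, LA, Gamma), (grey, DC, Atlas), (red, ATL, Beta), (white, LA, Gamma)}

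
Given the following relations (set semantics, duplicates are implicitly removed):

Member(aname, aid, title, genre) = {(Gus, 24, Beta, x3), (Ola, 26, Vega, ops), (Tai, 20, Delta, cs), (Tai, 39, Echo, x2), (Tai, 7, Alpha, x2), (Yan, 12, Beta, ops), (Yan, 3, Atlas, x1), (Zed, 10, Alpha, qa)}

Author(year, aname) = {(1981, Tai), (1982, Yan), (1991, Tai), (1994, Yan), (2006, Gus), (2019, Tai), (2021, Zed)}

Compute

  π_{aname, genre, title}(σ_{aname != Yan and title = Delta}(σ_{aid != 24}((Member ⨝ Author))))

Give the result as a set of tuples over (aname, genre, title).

{(Tai, cs, Delta)}

Member ⋈ Author (natural join on aname): {(Gus, 24, Beta, x3, 2006), (Tai, 20, Delta, cs, 1981), (Tai, 20, Delta, cs, 1991), (Tai, 20, Delta, cs, 2019), (Tai, 39, Echo, x2, 1981), (Tai, 39, Echo, x2, 1991), (Tai, 39, Echo, x2, 2019), (Tai, 7, Alpha, x2, 1981), (Tai, 7, Alpha, x2, 1991), (Tai, 7, Alpha, x2, 2019), (Yan, 12, Beta, ops, 1982), (Yan, 12, Beta, ops, 1994), (Yan, 3, Atlas, x1, 1982), (Yan, 3, Atlas, x1, 1994), (Zed, 10, Alpha, qa, 2021)}
σ[aid != 24]: keep tuples satisfying aid != 24 → {(Tai, 20, Delta, cs, 1981), (Tai, 20, Delta, cs, 1991), (Tai, 20, Delta, cs, 2019), (Tai, 39, Echo, x2, 1981), (Tai, 39, Echo, x2, 1991), (Tai, 39, Echo, x2, 2019), (Tai, 7, Alpha, x2, 1981), (Tai, 7, Alpha, x2, 1991), (Tai, 7, Alpha, x2, 2019), (Yan, 12, Beta, ops, 1982), (Yan, 12, Beta, ops, 1994), (Yan, 3, Atlas, x1, 1982), (Yan, 3, Atlas, x1, 1994), (Zed, 10, Alpha, qa, 2021)}
σ[aname != Yan and title = Delta]: keep tuples satisfying aname != Yan and title = Delta → {(Tai, 20, Delta, cs, 1981), (Tai, 20, Delta, cs, 1991), (Tai, 20, Delta, cs, 2019)}
π[aname, genre, title]: project onto (aname, genre, title) (2 duplicate(s) eliminated) → {(Tai, cs, Delta)}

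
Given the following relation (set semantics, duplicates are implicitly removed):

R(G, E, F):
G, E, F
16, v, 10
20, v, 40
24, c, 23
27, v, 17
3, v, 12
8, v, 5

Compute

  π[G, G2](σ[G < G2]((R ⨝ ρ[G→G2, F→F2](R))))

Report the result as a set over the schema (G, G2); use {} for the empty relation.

ρ[G→G2, F→F2]: schema becomes (G2, E, F2); tuples unchanged.
R ⋈ ρ[G→G2, F→F2](R) (natural join on E): {(16, v, 10, 16, 10), (16, v, 10, 20, 40), (16, v, 10, 27, 17), (16, v, 10, 3, 12), (16, v, 10, 8, 5), (20, v, 40, 16, 10), (20, v, 40, 20, 40), (20, v, 40, 27, 17), (20, v, 40, 3, 12), (20, v, 40, 8, 5), (24, c, 23, 24, 23), (27, v, 17, 16, 10), (27, v, 17, 20, 40), (27, v, 17, 27, 17), (27, v, 17, 3, 12), (27, v, 17, 8, 5), (3, v, 12, 16, 10), (3, v, 12, 20, 40), (3, v, 12, 27, 17), (3, v, 12, 3, 12), (3, v, 12, 8, 5), (8, v, 5, 16, 10), (8, v, 5, 20, 40), (8, v, 5, 27, 17), (8, v, 5, 3, 12), (8, v, 5, 8, 5)}
Apply σ_{G < G2}; surviving tuples: {(16, v, 10, 20, 40), (16, v, 10, 27, 17), (20, v, 40, 27, 17), (3, v, 12, 16, 10), (3, v, 12, 20, 40), (3, v, 12, 27, 17), (3, v, 12, 8, 5), (8, v, 5, 16, 10), (8, v, 5, 20, 40), (8, v, 5, 27, 17)}
Projecting to G, G2: {(16, 20), (16, 27), (20, 27), (3, 16), (3, 20), (3, 27), (3, 8), (8, 16), (8, 20), (8, 27)}

{(16, 20), (16, 27), (20, 27), (3, 16), (3, 20), (3, 27), (3, 8), (8, 16), (8, 20), (8, 27)}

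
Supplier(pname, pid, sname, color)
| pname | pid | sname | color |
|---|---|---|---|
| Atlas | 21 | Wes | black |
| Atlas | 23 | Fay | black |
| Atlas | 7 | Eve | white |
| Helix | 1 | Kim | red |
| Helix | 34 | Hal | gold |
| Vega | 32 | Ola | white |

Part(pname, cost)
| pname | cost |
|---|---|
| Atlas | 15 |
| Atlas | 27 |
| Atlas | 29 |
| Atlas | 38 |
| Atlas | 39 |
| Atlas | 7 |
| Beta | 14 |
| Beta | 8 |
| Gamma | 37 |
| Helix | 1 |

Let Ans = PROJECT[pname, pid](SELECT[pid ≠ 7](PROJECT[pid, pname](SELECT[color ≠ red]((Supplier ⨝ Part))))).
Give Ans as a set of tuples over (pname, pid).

Supplier ⋈ Part (natural join on pname): {(Atlas, 21, Wes, black, 15), (Atlas, 21, Wes, black, 27), (Atlas, 21, Wes, black, 29), (Atlas, 21, Wes, black, 38), (Atlas, 21, Wes, black, 39), (Atlas, 21, Wes, black, 7), (Atlas, 23, Fay, black, 15), (Atlas, 23, Fay, black, 27), (Atlas, 23, Fay, black, 29), (Atlas, 23, Fay, black, 38), (Atlas, 23, Fay, black, 39), (Atlas, 23, Fay, black, 7), (Atlas, 7, Eve, white, 15), (Atlas, 7, Eve, white, 27), (Atlas, 7, Eve, white, 29), (Atlas, 7, Eve, white, 38), (Atlas, 7, Eve, white, 39), (Atlas, 7, Eve, white, 7), (Helix, 1, Kim, red, 1), (Helix, 34, Hal, gold, 1)}
Apply σ_{color ≠ red}; surviving tuples: {(Atlas, 21, Wes, black, 15), (Atlas, 21, Wes, black, 27), (Atlas, 21, Wes, black, 29), (Atlas, 21, Wes, black, 38), (Atlas, 21, Wes, black, 39), (Atlas, 21, Wes, black, 7), (Atlas, 23, Fay, black, 15), (Atlas, 23, Fay, black, 27), (Atlas, 23, Fay, black, 29), (Atlas, 23, Fay, black, 38), (Atlas, 23, Fay, black, 39), (Atlas, 23, Fay, black, 7), (Atlas, 7, Eve, white, 15), (Atlas, 7, Eve, white, 27), (Atlas, 7, Eve, white, 29), (Atlas, 7, Eve, white, 38), (Atlas, 7, Eve, white, 39), (Atlas, 7, Eve, white, 7), (Helix, 34, Hal, gold, 1)}
π[pid, pname]: project onto (pid, pname) (15 duplicate(s) eliminated) → {(21, Atlas), (23, Atlas), (34, Helix), (7, Atlas)}
Apply σ_{pid ≠ 7}; surviving tuples: {(21, Atlas), (23, Atlas), (34, Helix)}
π[pname, pid]: project onto (pname, pid) → {(Atlas, 21), (Atlas, 23), (Helix, 34)}

{(Atlas, 21), (Atlas, 23), (Helix, 34)}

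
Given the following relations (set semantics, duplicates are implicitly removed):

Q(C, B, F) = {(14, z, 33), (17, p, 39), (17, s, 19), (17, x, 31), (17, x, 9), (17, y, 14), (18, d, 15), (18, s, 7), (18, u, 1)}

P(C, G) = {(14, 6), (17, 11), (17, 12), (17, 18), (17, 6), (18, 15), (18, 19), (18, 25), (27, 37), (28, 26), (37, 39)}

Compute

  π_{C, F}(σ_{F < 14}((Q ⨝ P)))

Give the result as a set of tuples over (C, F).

Q ⋈ P (natural join on C): {(14, z, 33, 6), (17, p, 39, 11), (17, p, 39, 12), (17, p, 39, 18), (17, p, 39, 6), (17, s, 19, 11), (17, s, 19, 12), (17, s, 19, 18), (17, s, 19, 6), (17, x, 31, 11), (17, x, 31, 12), (17, x, 31, 18), (17, x, 31, 6), (17, x, 9, 11), (17, x, 9, 12), (17, x, 9, 18), (17, x, 9, 6), (17, y, 14, 11), (17, y, 14, 12), (17, y, 14, 18), (17, y, 14, 6), (18, d, 15, 15), (18, d, 15, 19), (18, d, 15, 25), (18, s, 7, 15), (18, s, 7, 19), (18, s, 7, 25), (18, u, 1, 15), (18, u, 1, 19), (18, u, 1, 25)}
Selection F < 14: {(17, x, 9, 11), (17, x, 9, 12), (17, x, 9, 18), (17, x, 9, 6), (18, s, 7, 15), (18, s, 7, 19), (18, s, 7, 25), (18, u, 1, 15), (18, u, 1, 19), (18, u, 1, 25)}
Projecting to C, F (7 duplicate(s) eliminated): {(17, 9), (18, 1), (18, 7)}

{(17, 9), (18, 1), (18, 7)}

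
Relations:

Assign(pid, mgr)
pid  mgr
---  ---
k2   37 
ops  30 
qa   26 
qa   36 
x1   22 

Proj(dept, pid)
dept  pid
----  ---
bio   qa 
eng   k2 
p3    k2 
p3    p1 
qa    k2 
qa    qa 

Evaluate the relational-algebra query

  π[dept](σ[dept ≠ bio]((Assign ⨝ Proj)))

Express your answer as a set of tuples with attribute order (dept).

Assign ⋈ Proj (natural join on pid): {(k2, 37, eng), (k2, 37, p3), (k2, 37, qa), (qa, 26, bio), (qa, 26, qa), (qa, 36, bio), (qa, 36, qa)}
Filtering on dept ≠ bio leaves {(k2, 37, eng), (k2, 37, p3), (k2, 37, qa), (qa, 26, qa), (qa, 36, qa)}.
π_{dept} gives {eng, p3, qa} (2 duplicate(s) eliminated).

{eng, p3, qa}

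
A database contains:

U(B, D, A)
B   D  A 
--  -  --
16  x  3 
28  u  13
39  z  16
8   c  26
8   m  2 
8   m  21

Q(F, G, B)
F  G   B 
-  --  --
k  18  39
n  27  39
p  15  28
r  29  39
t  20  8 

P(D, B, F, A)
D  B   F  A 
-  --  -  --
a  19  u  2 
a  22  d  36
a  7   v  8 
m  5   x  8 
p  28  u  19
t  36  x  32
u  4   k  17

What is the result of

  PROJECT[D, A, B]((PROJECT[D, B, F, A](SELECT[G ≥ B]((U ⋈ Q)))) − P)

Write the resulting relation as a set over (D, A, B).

{(c, 26, 8), (m, 2, 8), (m, 21, 8)}

U ⋈ Q (natural join on B): {(28, u, 13, p, 15), (39, z, 16, k, 18), (39, z, 16, n, 27), (39, z, 16, r, 29), (8, c, 26, t, 20), (8, m, 2, t, 20), (8, m, 21, t, 20)}
Selection G ≥ B: {(8, c, 26, t, 20), (8, m, 2, t, 20), (8, m, 21, t, 20)}
Projecting to D, B, F, A: {(c, 8, t, 26), (m, 8, t, 2), (m, 8, t, 21)}
Taking the difference: {(c, 8, t, 26), (m, 8, t, 2), (m, 8, t, 21)}
Projecting to D, A, B: {(c, 26, 8), (m, 2, 8), (m, 21, 8)}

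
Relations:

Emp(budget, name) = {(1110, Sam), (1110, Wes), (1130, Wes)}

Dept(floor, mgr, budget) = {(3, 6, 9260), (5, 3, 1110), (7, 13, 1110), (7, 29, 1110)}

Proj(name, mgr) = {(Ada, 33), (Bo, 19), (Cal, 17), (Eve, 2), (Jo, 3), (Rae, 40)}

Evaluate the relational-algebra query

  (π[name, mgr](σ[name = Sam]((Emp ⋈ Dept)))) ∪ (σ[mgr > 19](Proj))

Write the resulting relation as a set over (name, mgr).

Natural join on budget: {(1110, Sam, 5, 3), (1110, Sam, 7, 13), (1110, Sam, 7, 29), (1110, Wes, 5, 3), (1110, Wes, 7, 13), (1110, Wes, 7, 29)}
Apply σ_{name = Sam}; surviving tuples: {(1110, Sam, 5, 3), (1110, Sam, 7, 13), (1110, Sam, 7, 29)}
π_{name, mgr} gives {(Sam, 13), (Sam, 29), (Sam, 3)}.
Apply σ_{mgr > 19}; surviving tuples: {(Ada, 33), (Rae, 40)}
Taking the union: {(Ada, 33), (Rae, 40), (Sam, 13), (Sam, 29), (Sam, 3)}

{(Ada, 33), (Rae, 40), (Sam, 13), (Sam, 29), (Sam, 3)}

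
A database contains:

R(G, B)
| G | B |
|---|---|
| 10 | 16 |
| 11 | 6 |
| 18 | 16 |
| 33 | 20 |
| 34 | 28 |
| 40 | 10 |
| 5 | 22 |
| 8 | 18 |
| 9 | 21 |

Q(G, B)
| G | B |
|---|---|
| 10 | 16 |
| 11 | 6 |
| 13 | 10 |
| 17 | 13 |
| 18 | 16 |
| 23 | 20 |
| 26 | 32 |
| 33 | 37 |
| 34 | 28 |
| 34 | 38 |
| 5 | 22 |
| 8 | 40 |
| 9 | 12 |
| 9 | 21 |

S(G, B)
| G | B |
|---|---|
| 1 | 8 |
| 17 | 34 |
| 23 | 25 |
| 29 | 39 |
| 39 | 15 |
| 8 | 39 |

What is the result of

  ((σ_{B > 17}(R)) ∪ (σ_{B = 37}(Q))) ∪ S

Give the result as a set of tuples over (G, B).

σ[B > 17]: keep tuples satisfying B > 17 → {(33, 20), (34, 28), (5, 22), (8, 18), (9, 21)}
σ[B = 37]: keep tuples satisfying B = 37 → {(33, 37)}
Set union of the two operands is {(33, 20), (33, 37), (34, 28), (5, 22), (8, 18), (9, 21)}.
Set union of the two operands is {(1, 8), (17, 34), (23, 25), (29, 39), (33, 20), (33, 37), (34, 28), (39, 15), (5, 22), (8, 18), (8, 39), (9, 21)}.

{(1, 8), (17, 34), (23, 25), (29, 39), (33, 20), (33, 37), (34, 28), (39, 15), (5, 22), (8, 18), (8, 39), (9, 21)}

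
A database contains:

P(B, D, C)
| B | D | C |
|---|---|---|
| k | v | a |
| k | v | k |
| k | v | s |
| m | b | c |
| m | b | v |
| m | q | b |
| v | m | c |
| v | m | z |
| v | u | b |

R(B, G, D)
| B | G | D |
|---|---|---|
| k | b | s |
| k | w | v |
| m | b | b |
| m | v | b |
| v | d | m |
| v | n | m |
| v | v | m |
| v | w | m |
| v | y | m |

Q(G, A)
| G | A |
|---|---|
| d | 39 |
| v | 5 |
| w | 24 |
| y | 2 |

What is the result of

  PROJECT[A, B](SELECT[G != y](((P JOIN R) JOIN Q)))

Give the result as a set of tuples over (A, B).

Natural join on B, D: {(k, v, a, w), (k, v, k, w), (k, v, s, w), (m, b, c, b), (m, b, c, v), (m, b, v, b), (m, b, v, v), (v, m, c, d), (v, m, c, n), (v, m, c, v), (v, m, c, w), (v, m, c, y), (v, m, z, d), (v, m, z, n), (v, m, z, v), (v, m, z, w), (v, m, z, y)}
Natural join on G: {(k, v, a, w, 24), (k, v, k, w, 24), (k, v, s, w, 24), (m, b, c, v, 5), (m, b, v, v, 5), (v, m, c, d, 39), (v, m, c, v, 5), (v, m, c, w, 24), (v, m, c, y, 2), (v, m, z, d, 39), (v, m, z, v, 5), (v, m, z, w, 24), (v, m, z, y, 2)}
Apply σ_{G != y}; surviving tuples: {(k, v, a, w, 24), (k, v, k, w, 24), (k, v, s, w, 24), (m, b, c, v, 5), (m, b, v, v, 5), (v, m, c, d, 39), (v, m, c, v, 5), (v, m, c, w, 24), (v, m, z, d, 39), (v, m, z, v, 5), (v, m, z, w, 24)}
π_{A, B} gives {(24, k), (24, v), (39, v), (5, m), (5, v)} (6 duplicate(s) eliminated).

{(24, k), (24, v), (39, v), (5, m), (5, v)}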